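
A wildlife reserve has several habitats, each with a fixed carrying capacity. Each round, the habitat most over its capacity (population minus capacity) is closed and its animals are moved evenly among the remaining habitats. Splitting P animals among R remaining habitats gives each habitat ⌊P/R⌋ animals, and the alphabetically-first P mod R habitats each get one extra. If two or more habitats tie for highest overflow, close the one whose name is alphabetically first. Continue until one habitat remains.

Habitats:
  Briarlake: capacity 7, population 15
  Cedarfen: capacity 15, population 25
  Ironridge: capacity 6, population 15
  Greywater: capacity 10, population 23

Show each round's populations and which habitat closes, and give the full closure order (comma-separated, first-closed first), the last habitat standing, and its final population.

Round 1: Briarlake=15 Cedarfen=25 Greywater=23 Ironridge=15 → close Greywater (overflow 13)
  23÷3 = 7 each, +1 to first 2
Round 2: Briarlake=23 Cedarfen=33 Ironridge=22 → close Cedarfen (overflow 18)
  33÷2 = 16 each, +1 to first 1
Round 3: Briarlake=40 Ironridge=38 → close Briarlake (overflow 33)
  40÷1 = 40 each, +1 to first 0

Closure order: Greywater, Cedarfen, Briarlake
Last habitat: Ironridge with 78 animals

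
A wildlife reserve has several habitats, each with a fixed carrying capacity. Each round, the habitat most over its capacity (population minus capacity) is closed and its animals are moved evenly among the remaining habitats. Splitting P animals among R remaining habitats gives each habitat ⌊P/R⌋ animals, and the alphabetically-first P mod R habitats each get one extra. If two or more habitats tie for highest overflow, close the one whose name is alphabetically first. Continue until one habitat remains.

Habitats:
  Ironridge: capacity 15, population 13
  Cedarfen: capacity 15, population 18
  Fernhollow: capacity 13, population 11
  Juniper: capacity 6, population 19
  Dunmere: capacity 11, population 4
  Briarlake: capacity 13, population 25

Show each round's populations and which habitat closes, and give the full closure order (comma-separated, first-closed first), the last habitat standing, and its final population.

Closure order: Juniper, Briarlake, Cedarfen, Fernhollow, Ironridge
Last habitat: Dunmere with 90 animals

Round 1: Briarlake=25 Cedarfen=18 Dunmere=4 Fernhollow=11 Ironridge=13 Juniper=19 → close Juniper (overflow 13)
  19÷5 = 3 each, +1 to first 4
Round 2: Briarlake=29 Cedarfen=22 Dunmere=8 Fernhollow=15 Ironridge=16 → close Briarlake (overflow 16)
  29÷4 = 7 each, +1 to first 1
Round 3: Cedarfen=30 Dunmere=15 Fernhollow=22 Ironridge=23 → close Cedarfen (overflow 15)
  30÷3 = 10 each, +1 to first 0
Round 4: Dunmere=25 Fernhollow=32 Ironridge=33 → close Fernhollow (overflow 19)
  32÷2 = 16 each, +1 to first 0
Round 5: Dunmere=41 Ironridge=49 → close Ironridge (overflow 34)
  49÷1 = 49 each, +1 to first 0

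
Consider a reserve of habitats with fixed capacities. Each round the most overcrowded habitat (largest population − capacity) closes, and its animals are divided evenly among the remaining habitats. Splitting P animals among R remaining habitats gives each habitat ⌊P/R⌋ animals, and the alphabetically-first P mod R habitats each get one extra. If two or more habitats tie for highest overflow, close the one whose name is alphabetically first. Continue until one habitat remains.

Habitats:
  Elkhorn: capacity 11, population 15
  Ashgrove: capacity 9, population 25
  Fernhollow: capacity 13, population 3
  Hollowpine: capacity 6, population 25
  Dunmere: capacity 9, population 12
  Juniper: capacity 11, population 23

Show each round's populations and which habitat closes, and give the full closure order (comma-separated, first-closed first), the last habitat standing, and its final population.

Closure order: Hollowpine, Ashgrove, Juniper, Elkhorn, Dunmere
Last habitat: Fernhollow with 103 animals

Round 1: Ashgrove=25 Dunmere=12 Elkhorn=15 Fernhollow=3 Hollowpine=25 Juniper=23 → close Hollowpine (overflow 19)
  25÷5 = 5 each, +1 to first 0
Round 2: Ashgrove=30 Dunmere=17 Elkhorn=20 Fernhollow=8 Juniper=28 → close Ashgrove (overflow 21)
  30÷4 = 7 each, +1 to first 2
Round 3: Dunmere=25 Elkhorn=28 Fernhollow=15 Juniper=35 → close Juniper (overflow 24)
  35÷3 = 11 each, +1 to first 2
Round 4: Dunmere=37 Elkhorn=40 Fernhollow=26 → close Elkhorn (overflow 29)
  40÷2 = 20 each, +1 to first 0
Round 5: Dunmere=57 Fernhollow=46 → close Dunmere (overflow 48)
  57÷1 = 57 each, +1 to first 0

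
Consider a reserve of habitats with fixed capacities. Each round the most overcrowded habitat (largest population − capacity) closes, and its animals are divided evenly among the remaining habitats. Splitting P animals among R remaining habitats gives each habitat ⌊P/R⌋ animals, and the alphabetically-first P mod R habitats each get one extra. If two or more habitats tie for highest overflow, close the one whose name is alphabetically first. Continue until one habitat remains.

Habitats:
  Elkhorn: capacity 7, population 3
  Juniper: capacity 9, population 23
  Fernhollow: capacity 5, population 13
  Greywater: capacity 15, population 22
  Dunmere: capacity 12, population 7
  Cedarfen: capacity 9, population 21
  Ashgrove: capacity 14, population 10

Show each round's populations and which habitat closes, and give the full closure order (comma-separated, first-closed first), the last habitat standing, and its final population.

Closure order: Juniper, Cedarfen, Fernhollow, Greywater, Ashgrove, Dunmere
Last habitat: Elkhorn with 99 animals

Round 1: Ashgrove=10 Cedarfen=21 Dunmere=7 Elkhorn=3 Fernhollow=13 Greywater=22 Juniper=23 → close Juniper (overflow 14)
  23÷6 = 3 each, +1 to first 5
Round 2: Ashgrove=14 Cedarfen=25 Dunmere=11 Elkhorn=7 Fernhollow=17 Greywater=25 → close Cedarfen (overflow 16)
  25÷5 = 5 each, +1 to first 0
Round 3: Ashgrove=19 Dunmere=16 Elkhorn=12 Fernhollow=22 Greywater=30 → close Fernhollow (overflow 17)
  22÷4 = 5 each, +1 to first 2
Round 4: Ashgrove=25 Dunmere=22 Elkhorn=17 Greywater=35 → close Greywater (overflow 20)
  35÷3 = 11 each, +1 to first 2
Round 5: Ashgrove=37 Dunmere=34 Elkhorn=28 → close Ashgrove (overflow 23)
  37÷2 = 18 each, +1 to first 1
Round 6: Dunmere=53 Elkhorn=46 → close Dunmere (overflow 41)
  53÷1 = 53 each, +1 to first 0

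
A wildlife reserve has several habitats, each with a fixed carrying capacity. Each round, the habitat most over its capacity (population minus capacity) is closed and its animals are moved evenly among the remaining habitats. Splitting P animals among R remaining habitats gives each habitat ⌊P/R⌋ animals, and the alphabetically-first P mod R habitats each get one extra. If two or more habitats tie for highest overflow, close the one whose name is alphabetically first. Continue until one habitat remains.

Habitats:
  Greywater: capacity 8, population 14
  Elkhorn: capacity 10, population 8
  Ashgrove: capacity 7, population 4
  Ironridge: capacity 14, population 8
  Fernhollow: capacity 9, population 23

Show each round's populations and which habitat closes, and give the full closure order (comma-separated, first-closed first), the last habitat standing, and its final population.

Round 1: Ashgrove=4 Elkhorn=8 Fernhollow=23 Greywater=14 Ironridge=8 → close Fernhollow (overflow 14)
  23÷4 = 5 each, +1 to first 3
Round 2: Ashgrove=10 Elkhorn=14 Greywater=20 Ironridge=13 → close Greywater (overflow 12)
  20÷3 = 6 each, +1 to first 2
Round 3: Ashgrove=17 Elkhorn=21 Ironridge=19 → close Elkhorn (overflow 11)
  21÷2 = 10 each, +1 to first 1
Round 4: Ashgrove=28 Ironridge=29 → close Ashgrove (overflow 21)
  28÷1 = 28 each, +1 to first 0

Closure order: Fernhollow, Greywater, Elkhorn, Ashgrove
Last habitat: Ironridge with 57 animals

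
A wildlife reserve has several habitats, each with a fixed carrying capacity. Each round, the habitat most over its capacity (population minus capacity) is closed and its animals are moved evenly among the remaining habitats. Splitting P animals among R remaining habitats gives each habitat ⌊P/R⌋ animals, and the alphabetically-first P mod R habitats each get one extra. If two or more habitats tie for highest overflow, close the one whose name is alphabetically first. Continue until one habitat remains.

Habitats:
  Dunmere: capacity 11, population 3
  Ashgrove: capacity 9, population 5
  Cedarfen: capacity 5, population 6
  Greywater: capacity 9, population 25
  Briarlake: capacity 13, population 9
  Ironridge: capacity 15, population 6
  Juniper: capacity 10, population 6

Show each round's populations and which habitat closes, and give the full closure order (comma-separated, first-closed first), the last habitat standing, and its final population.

Closure order: Greywater, Cedarfen, Ashgrove, Briarlake, Juniper, Dunmere
Last habitat: Ironridge with 60 animals

Round 1: Ashgrove=5 Briarlake=9 Cedarfen=6 Dunmere=3 Greywater=25 Ironridge=6 Juniper=6 → close Greywater (overflow 16)
  25÷6 = 4 each, +1 to first 1
Round 2: Ashgrove=10 Briarlake=13 Cedarfen=10 Dunmere=7 Ironridge=10 Juniper=10 → close Cedarfen (overflow 5)
  10÷5 = 2 each, +1 to first 0
Round 3: Ashgrove=12 Briarlake=15 Dunmere=9 Ironridge=12 Juniper=12 → close Ashgrove (overflow 3)
  12÷4 = 3 each, +1 to first 0
Round 4: Briarlake=18 Dunmere=12 Ironridge=15 Juniper=15 → close Briarlake (overflow 5)
  18÷3 = 6 each, +1 to first 0
Round 5: Dunmere=18 Ironridge=21 Juniper=21 → close Juniper (overflow 11)
  21÷2 = 10 each, +1 to first 1
Round 6: Dunmere=29 Ironridge=31 → close Dunmere (overflow 18)
  29÷1 = 29 each, +1 to first 0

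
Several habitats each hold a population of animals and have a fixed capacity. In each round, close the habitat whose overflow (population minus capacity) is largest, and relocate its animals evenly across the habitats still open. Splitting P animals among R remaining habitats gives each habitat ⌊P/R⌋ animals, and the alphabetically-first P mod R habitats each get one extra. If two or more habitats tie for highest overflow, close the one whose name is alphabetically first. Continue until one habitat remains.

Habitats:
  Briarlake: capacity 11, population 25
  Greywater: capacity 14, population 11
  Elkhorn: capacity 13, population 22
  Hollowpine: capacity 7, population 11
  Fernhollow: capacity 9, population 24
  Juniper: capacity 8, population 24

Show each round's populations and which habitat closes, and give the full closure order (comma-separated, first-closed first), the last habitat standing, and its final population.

Closure order: Juniper, Fernhollow, Briarlake, Elkhorn, Hollowpine
Last habitat: Greywater with 117 animals

Round 1: Briarlake=25 Elkhorn=22 Fernhollow=24 Greywater=11 Hollowpine=11 Juniper=24 → close Juniper (overflow 16)
  24÷5 = 4 each, +1 to first 4
Round 2: Briarlake=30 Elkhorn=27 Fernhollow=29 Greywater=16 Hollowpine=15 → close Fernhollow (overflow 20)
  29÷4 = 7 each, +1 to first 1
Round 3: Briarlake=38 Elkhorn=34 Greywater=23 Hollowpine=22 → close Briarlake (overflow 27)
  38÷3 = 12 each, +1 to first 2
Round 4: Elkhorn=47 Greywater=36 Hollowpine=34 → close Elkhorn (overflow 34)
  47÷2 = 23 each, +1 to first 1
Round 5: Greywater=60 Hollowpine=57 → close Hollowpine (overflow 50)
  57÷1 = 57 each, +1 to first 0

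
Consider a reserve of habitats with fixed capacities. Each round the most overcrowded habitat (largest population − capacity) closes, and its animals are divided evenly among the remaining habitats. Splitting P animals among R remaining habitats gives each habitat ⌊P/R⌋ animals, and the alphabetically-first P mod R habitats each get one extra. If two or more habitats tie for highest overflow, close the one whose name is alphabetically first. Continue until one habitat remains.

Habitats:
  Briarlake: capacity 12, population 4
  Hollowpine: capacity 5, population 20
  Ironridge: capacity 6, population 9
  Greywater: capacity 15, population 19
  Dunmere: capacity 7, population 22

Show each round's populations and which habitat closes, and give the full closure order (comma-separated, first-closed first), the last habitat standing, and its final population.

Closure order: Dunmere, Hollowpine, Greywater, Ironridge
Last habitat: Briarlake with 74 animals

Round 1: Briarlake=4 Dunmere=22 Greywater=19 Hollowpine=20 Ironridge=9 → close Dunmere (overflow 15)
  22÷4 = 5 each, +1 to first 2
Round 2: Briarlake=10 Greywater=25 Hollowpine=25 Ironridge=14 → close Hollowpine (overflow 20)
  25÷3 = 8 each, +1 to first 1
Round 3: Briarlake=19 Greywater=33 Ironridge=22 → close Greywater (overflow 18)
  33÷2 = 16 each, +1 to first 1
Round 4: Briarlake=36 Ironridge=38 → close Ironridge (overflow 32)
  38÷1 = 38 each, +1 to first 0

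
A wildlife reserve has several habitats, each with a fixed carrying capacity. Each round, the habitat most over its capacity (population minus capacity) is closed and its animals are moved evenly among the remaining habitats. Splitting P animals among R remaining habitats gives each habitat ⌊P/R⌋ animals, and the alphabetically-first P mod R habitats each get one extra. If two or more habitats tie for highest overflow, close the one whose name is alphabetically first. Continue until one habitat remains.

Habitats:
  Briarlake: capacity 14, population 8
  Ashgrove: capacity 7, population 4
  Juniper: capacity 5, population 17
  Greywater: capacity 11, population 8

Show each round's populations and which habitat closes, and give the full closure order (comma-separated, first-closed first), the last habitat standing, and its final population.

Closure order: Juniper, Ashgrove, Greywater
Last habitat: Briarlake with 37 animals

Round 1: Ashgrove=4 Briarlake=8 Greywater=8 Juniper=17 → close Juniper (overflow 12)
  17÷3 = 5 each, +1 to first 2
Round 2: Ashgrove=10 Briarlake=14 Greywater=13 → close Ashgrove (overflow 3)
  10÷2 = 5 each, +1 to first 0
Round 3: Briarlake=19 Greywater=18 → close Greywater (overflow 7)
  18÷1 = 18 each, +1 to first 0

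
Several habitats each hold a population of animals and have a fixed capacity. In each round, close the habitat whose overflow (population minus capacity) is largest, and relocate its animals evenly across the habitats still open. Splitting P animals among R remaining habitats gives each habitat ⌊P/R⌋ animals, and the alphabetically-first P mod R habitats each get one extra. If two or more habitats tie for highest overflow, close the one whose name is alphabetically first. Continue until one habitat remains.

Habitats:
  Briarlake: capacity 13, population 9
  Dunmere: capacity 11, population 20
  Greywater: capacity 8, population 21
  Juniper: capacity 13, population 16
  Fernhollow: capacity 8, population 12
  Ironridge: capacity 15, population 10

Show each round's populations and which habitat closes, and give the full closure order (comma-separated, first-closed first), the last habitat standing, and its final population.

Round 1: Briarlake=9 Dunmere=20 Fernhollow=12 Greywater=21 Ironridge=10 Juniper=16 → close Greywater (overflow 13)
  21÷5 = 4 each, +1 to first 1
Round 2: Briarlake=14 Dunmere=24 Fernhollow=16 Ironridge=14 Juniper=20 → close Dunmere (overflow 13)
  24÷4 = 6 each, +1 to first 0
Round 3: Briarlake=20 Fernhollow=22 Ironridge=20 Juniper=26 → close Fernhollow (overflow 14)
  22÷3 = 7 each, +1 to first 1
Round 4: Briarlake=28 Ironridge=27 Juniper=33 → close Juniper (overflow 20)
  33÷2 = 16 each, +1 to first 1
Round 5: Briarlake=45 Ironridge=43 → close Briarlake (overflow 32)
  45÷1 = 45 each, +1 to first 0

Closure order: Greywater, Dunmere, Fernhollow, Juniper, Briarlake
Last habitat: Ironridge with 88 animals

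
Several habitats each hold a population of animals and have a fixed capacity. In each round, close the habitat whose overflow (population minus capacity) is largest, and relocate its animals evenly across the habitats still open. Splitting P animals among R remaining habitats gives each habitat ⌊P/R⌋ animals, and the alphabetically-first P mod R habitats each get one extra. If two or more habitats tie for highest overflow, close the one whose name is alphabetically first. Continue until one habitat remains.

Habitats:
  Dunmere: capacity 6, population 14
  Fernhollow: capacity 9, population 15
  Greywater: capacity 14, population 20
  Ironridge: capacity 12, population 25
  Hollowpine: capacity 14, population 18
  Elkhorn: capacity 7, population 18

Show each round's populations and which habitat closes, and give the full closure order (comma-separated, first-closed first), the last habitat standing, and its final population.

Round 1: Dunmere=14 Elkhorn=18 Fernhollow=15 Greywater=20 Hollowpine=18 Ironridge=25 → close Ironridge (overflow 13)
  25÷5 = 5 each, +1 to first 0
Round 2: Dunmere=19 Elkhorn=23 Fernhollow=20 Greywater=25 Hollowpine=23 → close Elkhorn (overflow 16)
  23÷4 = 5 each, +1 to first 3
Round 3: Dunmere=25 Fernhollow=26 Greywater=31 Hollowpine=28 → close Dunmere (overflow 19)
  25÷3 = 8 each, +1 to first 1
Round 4: Fernhollow=35 Greywater=39 Hollowpine=36 → close Fernhollow (overflow 26)
  35÷2 = 17 each, +1 to first 1
Round 5: Greywater=57 Hollowpine=53 → close Greywater (overflow 43)
  57÷1 = 57 each, +1 to first 0

Closure order: Ironridge, Elkhorn, Dunmere, Fernhollow, Greywater
Last habitat: Hollowpine with 110 animals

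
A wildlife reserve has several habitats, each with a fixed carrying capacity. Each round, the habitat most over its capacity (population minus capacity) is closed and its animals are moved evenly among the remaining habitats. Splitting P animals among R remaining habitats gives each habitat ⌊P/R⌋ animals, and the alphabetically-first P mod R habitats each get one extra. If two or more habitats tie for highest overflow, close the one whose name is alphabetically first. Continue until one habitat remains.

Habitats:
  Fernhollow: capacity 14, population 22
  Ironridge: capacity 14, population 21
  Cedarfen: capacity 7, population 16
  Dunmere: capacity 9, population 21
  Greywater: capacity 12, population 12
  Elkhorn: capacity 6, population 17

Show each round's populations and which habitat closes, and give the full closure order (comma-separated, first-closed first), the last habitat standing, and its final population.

Round 1: Cedarfen=16 Dunmere=21 Elkhorn=17 Fernhollow=22 Greywater=12 Ironridge=21 → close Dunmere (overflow 12)
  21÷5 = 4 each, +1 to first 1
Round 2: Cedarfen=21 Elkhorn=21 Fernhollow=26 Greywater=16 Ironridge=25 → close Elkhorn (overflow 15)
  21÷4 = 5 each, +1 to first 1
Round 3: Cedarfen=27 Fernhollow=31 Greywater=21 Ironridge=30 → close Cedarfen (overflow 20)
  27÷3 = 9 each, +1 to first 0
Round 4: Fernhollow=40 Greywater=30 Ironridge=39 → close Fernhollow (overflow 26)
  40÷2 = 20 each, +1 to first 0
Round 5: Greywater=50 Ironridge=59 → close Ironridge (overflow 45)
  59÷1 = 59 each, +1 to first 0

Closure order: Dunmere, Elkhorn, Cedarfen, Fernhollow, Ironridge
Last habitat: Greywater with 109 animals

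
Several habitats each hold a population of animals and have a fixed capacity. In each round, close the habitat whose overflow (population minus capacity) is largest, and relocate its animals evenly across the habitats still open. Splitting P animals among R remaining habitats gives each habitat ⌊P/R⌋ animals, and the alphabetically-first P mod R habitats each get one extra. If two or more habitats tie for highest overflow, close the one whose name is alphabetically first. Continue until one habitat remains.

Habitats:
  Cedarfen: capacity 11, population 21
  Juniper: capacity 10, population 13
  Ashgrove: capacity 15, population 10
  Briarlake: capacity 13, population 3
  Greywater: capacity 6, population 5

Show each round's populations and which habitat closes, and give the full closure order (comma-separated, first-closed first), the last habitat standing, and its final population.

Closure order: Cedarfen, Juniper, Greywater, Ashgrove
Last habitat: Briarlake with 52 animals

Round 1: Ashgrove=10 Briarlake=3 Cedarfen=21 Greywater=5 Juniper=13 → close Cedarfen (overflow 10)
  21÷4 = 5 each, +1 to first 1
Round 2: Ashgrove=16 Briarlake=8 Greywater=10 Juniper=18 → close Juniper (overflow 8)
  18÷3 = 6 each, +1 to first 0
Round 3: Ashgrove=22 Briarlake=14 Greywater=16 → close Greywater (overflow 10)
  16÷2 = 8 each, +1 to first 0
Round 4: Ashgrove=30 Briarlake=22 → close Ashgrove (overflow 15)
  30÷1 = 30 each, +1 to first 0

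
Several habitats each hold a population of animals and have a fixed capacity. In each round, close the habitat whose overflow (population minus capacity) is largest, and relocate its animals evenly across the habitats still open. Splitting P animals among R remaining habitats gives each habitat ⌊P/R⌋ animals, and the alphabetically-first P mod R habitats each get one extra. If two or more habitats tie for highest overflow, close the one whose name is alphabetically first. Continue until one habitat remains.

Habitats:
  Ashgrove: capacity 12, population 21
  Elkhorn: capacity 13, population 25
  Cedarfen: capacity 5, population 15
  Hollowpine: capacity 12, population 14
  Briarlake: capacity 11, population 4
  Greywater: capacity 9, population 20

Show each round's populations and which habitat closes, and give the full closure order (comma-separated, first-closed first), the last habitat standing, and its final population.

Closure order: Elkhorn, Greywater, Ashgrove, Cedarfen, Hollowpine
Last habitat: Briarlake with 99 animals

Round 1: Ashgrove=21 Briarlake=4 Cedarfen=15 Elkhorn=25 Greywater=20 Hollowpine=14 → close Elkhorn (overflow 12)
  25÷5 = 5 each, +1 to first 0
Round 2: Ashgrove=26 Briarlake=9 Cedarfen=20 Greywater=25 Hollowpine=19 → close Greywater (overflow 16)
  25÷4 = 6 each, +1 to first 1
Round 3: Ashgrove=33 Briarlake=15 Cedarfen=26 Hollowpine=25 → close Ashgrove (overflow 21)
  33÷3 = 11 each, +1 to first 0
Round 4: Briarlake=26 Cedarfen=37 Hollowpine=36 → close Cedarfen (overflow 32)
  37÷2 = 18 each, +1 to first 1
Round 5: Briarlake=45 Hollowpine=54 → close Hollowpine (overflow 42)
  54÷1 = 54 each, +1 to first 0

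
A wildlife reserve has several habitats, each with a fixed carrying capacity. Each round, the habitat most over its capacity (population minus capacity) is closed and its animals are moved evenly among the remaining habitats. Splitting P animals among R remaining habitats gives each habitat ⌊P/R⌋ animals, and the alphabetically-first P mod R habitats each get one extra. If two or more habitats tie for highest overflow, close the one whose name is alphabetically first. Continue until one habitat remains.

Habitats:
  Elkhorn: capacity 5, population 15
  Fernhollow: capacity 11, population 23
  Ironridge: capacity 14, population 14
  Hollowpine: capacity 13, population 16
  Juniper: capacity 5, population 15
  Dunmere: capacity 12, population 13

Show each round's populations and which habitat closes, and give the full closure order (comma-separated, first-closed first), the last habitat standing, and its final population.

Closure order: Fernhollow, Elkhorn, Juniper, Hollowpine, Dunmere
Last habitat: Ironridge with 96 animals

Round 1: Dunmere=13 Elkhorn=15 Fernhollow=23 Hollowpine=16 Ironridge=14 Juniper=15 → close Fernhollow (overflow 12)
  23÷5 = 4 each, +1 to first 3
Round 2: Dunmere=18 Elkhorn=20 Hollowpine=21 Ironridge=18 Juniper=19 → close Elkhorn (overflow 15)
  20÷4 = 5 each, +1 to first 0
Round 3: Dunmere=23 Hollowpine=26 Ironridge=23 Juniper=24 → close Juniper (overflow 19)
  24÷3 = 8 each, +1 to first 0
Round 4: Dunmere=31 Hollowpine=34 Ironridge=31 → close Hollowpine (overflow 21)
  34÷2 = 17 each, +1 to first 0
Round 5: Dunmere=48 Ironridge=48 → close Dunmere (overflow 36)
  48÷1 = 48 each, +1 to first 0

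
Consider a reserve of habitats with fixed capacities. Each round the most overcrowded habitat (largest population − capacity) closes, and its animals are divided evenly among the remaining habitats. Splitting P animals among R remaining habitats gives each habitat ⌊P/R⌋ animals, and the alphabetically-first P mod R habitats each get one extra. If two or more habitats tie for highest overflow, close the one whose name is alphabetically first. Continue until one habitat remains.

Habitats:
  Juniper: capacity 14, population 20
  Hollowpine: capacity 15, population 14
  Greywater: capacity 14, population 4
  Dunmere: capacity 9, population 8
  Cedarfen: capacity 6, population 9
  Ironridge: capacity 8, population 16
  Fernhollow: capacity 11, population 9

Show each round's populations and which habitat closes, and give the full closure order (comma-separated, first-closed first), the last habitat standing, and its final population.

Closure order: Ironridge, Juniper, Cedarfen, Dunmere, Fernhollow, Hollowpine
Last habitat: Greywater with 80 animals

Round 1: Cedarfen=9 Dunmere=8 Fernhollow=9 Greywater=4 Hollowpine=14 Ironridge=16 Juniper=20 → close Ironridge (overflow 8)
  16÷6 = 2 each, +1 to first 4
Round 2: Cedarfen=12 Dunmere=11 Fernhollow=12 Greywater=7 Hollowpine=16 Juniper=22 → close Juniper (overflow 8)
  22÷5 = 4 each, +1 to first 2
Round 3: Cedarfen=17 Dunmere=16 Fernhollow=16 Greywater=11 Hollowpine=20 → close Cedarfen (overflow 11)
  17÷4 = 4 each, +1 to first 1
Round 4: Dunmere=21 Fernhollow=20 Greywater=15 Hollowpine=24 → close Dunmere (overflow 12)
  21÷3 = 7 each, +1 to first 0
Round 5: Fernhollow=27 Greywater=22 Hollowpine=31 → close Fernhollow (overflow 16)
  27÷2 = 13 each, +1 to first 1
Round 6: Greywater=36 Hollowpine=44 → close Hollowpine (overflow 29)
  44÷1 = 44 each, +1 to first 0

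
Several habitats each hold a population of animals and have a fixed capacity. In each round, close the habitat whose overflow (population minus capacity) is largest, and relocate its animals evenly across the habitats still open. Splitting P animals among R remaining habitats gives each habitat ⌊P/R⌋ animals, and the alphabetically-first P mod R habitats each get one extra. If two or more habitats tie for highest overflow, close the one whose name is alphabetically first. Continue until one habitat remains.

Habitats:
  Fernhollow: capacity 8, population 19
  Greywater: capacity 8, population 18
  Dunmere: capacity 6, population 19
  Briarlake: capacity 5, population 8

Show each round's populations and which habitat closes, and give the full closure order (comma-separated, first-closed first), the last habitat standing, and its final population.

Round 1: Briarlake=8 Dunmere=19 Fernhollow=19 Greywater=18 → close Dunmere (overflow 13)
  19÷3 = 6 each, +1 to first 1
Round 2: Briarlake=15 Fernhollow=25 Greywater=24 → close Fernhollow (overflow 17)
  25÷2 = 12 each, +1 to first 1
Round 3: Briarlake=28 Greywater=36 → close Greywater (overflow 28)
  36÷1 = 36 each, +1 to first 0

Closure order: Dunmere, Fernhollow, Greywater
Last habitat: Briarlake with 64 animals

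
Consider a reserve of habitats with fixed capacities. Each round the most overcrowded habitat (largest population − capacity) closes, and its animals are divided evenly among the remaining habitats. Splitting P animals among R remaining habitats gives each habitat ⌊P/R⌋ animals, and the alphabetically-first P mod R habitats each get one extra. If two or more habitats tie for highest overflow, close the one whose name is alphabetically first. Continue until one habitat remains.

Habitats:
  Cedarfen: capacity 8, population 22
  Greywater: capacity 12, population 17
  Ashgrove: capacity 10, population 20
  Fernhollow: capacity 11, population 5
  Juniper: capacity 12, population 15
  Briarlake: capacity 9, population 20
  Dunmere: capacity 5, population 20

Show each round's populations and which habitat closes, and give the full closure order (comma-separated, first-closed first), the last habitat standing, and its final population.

Closure order: Dunmere, Cedarfen, Briarlake, Ashgrove, Greywater, Juniper
Last habitat: Fernhollow with 119 animals

Round 1: Ashgrove=20 Briarlake=20 Cedarfen=22 Dunmere=20 Fernhollow=5 Greywater=17 Juniper=15 → close Dunmere (overflow 15)
  20÷6 = 3 each, +1 to first 2
Round 2: Ashgrove=24 Briarlake=24 Cedarfen=25 Fernhollow=8 Greywater=20 Juniper=18 → close Cedarfen (overflow 17)
  25÷5 = 5 each, +1 to first 0
Round 3: Ashgrove=29 Briarlake=29 Fernhollow=13 Greywater=25 Juniper=23 → close Briarlake (overflow 20)
  29÷4 = 7 each, +1 to first 1
Round 4: Ashgrove=37 Fernhollow=20 Greywater=32 Juniper=30 → close Ashgrove (overflow 27)
  37÷3 = 12 each, +1 to first 1
Round 5: Fernhollow=33 Greywater=44 Juniper=42 → close Greywater (overflow 32)
  44÷2 = 22 each, +1 to first 0
Round 6: Fernhollow=55 Juniper=64 → close Juniper (overflow 52)
  64÷1 = 64 each, +1 to first 0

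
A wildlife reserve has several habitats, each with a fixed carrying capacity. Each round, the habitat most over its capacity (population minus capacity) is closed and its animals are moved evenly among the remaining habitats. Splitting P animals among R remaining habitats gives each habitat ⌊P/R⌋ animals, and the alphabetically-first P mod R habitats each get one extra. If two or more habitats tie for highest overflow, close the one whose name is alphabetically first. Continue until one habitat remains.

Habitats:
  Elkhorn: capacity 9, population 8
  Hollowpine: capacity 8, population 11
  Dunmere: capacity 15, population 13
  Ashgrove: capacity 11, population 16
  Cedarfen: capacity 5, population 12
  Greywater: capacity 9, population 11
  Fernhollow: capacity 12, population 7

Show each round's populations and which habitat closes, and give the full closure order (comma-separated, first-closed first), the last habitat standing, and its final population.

Round 1: Ashgrove=16 Cedarfen=12 Dunmere=13 Elkhorn=8 Fernhollow=7 Greywater=11 Hollowpine=11 → close Cedarfen (overflow 7)
  12÷6 = 2 each, +1 to first 0
Round 2: Ashgrove=18 Dunmere=15 Elkhorn=10 Fernhollow=9 Greywater=13 Hollowpine=13 → close Ashgrove (overflow 7)
  18÷5 = 3 each, +1 to first 3
Round 3: Dunmere=19 Elkhorn=14 Fernhollow=13 Greywater=16 Hollowpine=16 → close Hollowpine (overflow 8)
  16÷4 = 4 each, +1 to first 0
Round 4: Dunmere=23 Elkhorn=18 Fernhollow=17 Greywater=20 → close Greywater (overflow 11)
  20÷3 = 6 each, +1 to first 2
Round 5: Dunmere=30 Elkhorn=25 Fernhollow=23 → close Elkhorn (overflow 16)
  25÷2 = 12 each, +1 to first 1
Round 6: Dunmere=43 Fernhollow=35 → close Dunmere (overflow 28)
  43÷1 = 43 each, +1 to first 0

Closure order: Cedarfen, Ashgrove, Hollowpine, Greywater, Elkhorn, Dunmere
Last habitat: Fernhollow with 78 animals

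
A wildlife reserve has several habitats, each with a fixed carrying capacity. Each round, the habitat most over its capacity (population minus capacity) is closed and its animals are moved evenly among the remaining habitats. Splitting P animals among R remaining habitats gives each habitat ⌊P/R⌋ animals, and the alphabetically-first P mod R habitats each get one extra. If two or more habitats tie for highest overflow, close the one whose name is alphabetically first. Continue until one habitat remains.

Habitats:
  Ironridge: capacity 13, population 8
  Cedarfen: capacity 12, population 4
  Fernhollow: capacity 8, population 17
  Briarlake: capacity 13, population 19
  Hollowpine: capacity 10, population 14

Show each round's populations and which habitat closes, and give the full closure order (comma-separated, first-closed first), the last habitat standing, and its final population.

Closure order: Fernhollow, Briarlake, Hollowpine, Ironridge
Last habitat: Cedarfen with 62 animals

Round 1: Briarlake=19 Cedarfen=4 Fernhollow=17 Hollowpine=14 Ironridge=8 → close Fernhollow (overflow 9)
  17÷4 = 4 each, +1 to first 1
Round 2: Briarlake=24 Cedarfen=8 Hollowpine=18 Ironridge=12 → close Briarlake (overflow 11)
  24÷3 = 8 each, +1 to first 0
Round 3: Cedarfen=16 Hollowpine=26 Ironridge=20 → close Hollowpine (overflow 16)
  26÷2 = 13 each, +1 to first 0
Round 4: Cedarfen=29 Ironridge=33 → close Ironridge (overflow 20)
  33÷1 = 33 each, +1 to first 0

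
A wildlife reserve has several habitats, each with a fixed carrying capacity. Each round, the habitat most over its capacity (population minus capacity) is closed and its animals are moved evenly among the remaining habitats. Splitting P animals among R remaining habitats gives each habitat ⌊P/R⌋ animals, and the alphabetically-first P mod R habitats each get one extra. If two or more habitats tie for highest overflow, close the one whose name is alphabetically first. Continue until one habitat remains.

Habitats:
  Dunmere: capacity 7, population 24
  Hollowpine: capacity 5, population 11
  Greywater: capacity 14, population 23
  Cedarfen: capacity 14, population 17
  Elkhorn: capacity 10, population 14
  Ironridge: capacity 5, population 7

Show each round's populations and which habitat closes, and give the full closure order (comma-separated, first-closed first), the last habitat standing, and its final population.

Round 1: Cedarfen=17 Dunmere=24 Elkhorn=14 Greywater=23 Hollowpine=11 Ironridge=7 → close Dunmere (overflow 17)
  24÷5 = 4 each, +1 to first 4
Round 2: Cedarfen=22 Elkhorn=19 Greywater=28 Hollowpine=16 Ironridge=11 → close Greywater (overflow 14)
  28÷4 = 7 each, +1 to first 0
Round 3: Cedarfen=29 Elkhorn=26 Hollowpine=23 Ironridge=18 → close Hollowpine (overflow 18)
  23÷3 = 7 each, +1 to first 2
Round 4: Cedarfen=37 Elkhorn=34 Ironridge=25 → close Elkhorn (overflow 24)
  34÷2 = 17 each, +1 to first 0
Round 5: Cedarfen=54 Ironridge=42 → close Cedarfen (overflow 40)
  54÷1 = 54 each, +1 to first 0

Closure order: Dunmere, Greywater, Hollowpine, Elkhorn, Cedarfen
Last habitat: Ironridge with 96 animals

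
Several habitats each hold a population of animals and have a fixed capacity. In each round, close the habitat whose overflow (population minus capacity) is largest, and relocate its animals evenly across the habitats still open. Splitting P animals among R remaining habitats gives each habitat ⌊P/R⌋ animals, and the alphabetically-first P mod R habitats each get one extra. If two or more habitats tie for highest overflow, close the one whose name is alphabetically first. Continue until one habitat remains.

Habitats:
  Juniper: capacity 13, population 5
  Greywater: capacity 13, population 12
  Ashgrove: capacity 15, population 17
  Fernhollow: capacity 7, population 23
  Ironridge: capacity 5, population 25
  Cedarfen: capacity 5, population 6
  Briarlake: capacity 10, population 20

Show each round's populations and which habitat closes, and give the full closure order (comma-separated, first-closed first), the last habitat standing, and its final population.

Closure order: Ironridge, Fernhollow, Briarlake, Ashgrove, Cedarfen, Greywater
Last habitat: Juniper with 108 animals

Round 1: Ashgrove=17 Briarlake=20 Cedarfen=6 Fernhollow=23 Greywater=12 Ironridge=25 Juniper=5 → close Ironridge (overflow 20)
  25÷6 = 4 each, +1 to first 1
Round 2: Ashgrove=22 Briarlake=24 Cedarfen=10 Fernhollow=27 Greywater=16 Juniper=9 → close Fernhollow (overflow 20)
  27÷5 = 5 each, +1 to first 2
Round 3: Ashgrove=28 Briarlake=30 Cedarfen=15 Greywater=21 Juniper=14 → close Briarlake (overflow 20)
  30÷4 = 7 each, +1 to first 2
Round 4: Ashgrove=36 Cedarfen=23 Greywater=28 Juniper=21 → close Ashgrove (overflow 21)
  36÷3 = 12 each, +1 to first 0
Round 5: Cedarfen=35 Greywater=40 Juniper=33 → close Cedarfen (overflow 30)
  35÷2 = 17 each, +1 to first 1
Round 6: Greywater=58 Juniper=50 → close Greywater (overflow 45)
  58÷1 = 58 each, +1 to first 0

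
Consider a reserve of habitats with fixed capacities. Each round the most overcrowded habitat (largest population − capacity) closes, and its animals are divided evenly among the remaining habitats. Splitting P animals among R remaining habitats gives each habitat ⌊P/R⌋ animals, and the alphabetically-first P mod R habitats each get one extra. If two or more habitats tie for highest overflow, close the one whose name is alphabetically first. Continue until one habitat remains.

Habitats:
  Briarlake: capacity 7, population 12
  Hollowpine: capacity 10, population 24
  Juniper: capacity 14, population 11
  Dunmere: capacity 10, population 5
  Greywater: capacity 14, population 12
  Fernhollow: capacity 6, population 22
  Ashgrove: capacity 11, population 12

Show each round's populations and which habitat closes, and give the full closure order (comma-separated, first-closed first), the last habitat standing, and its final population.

Round 1: Ashgrove=12 Briarlake=12 Dunmere=5 Fernhollow=22 Greywater=12 Hollowpine=24 Juniper=11 → close Fernhollow (overflow 16)
  22÷6 = 3 each, +1 to first 4
Round 2: Ashgrove=16 Briarlake=16 Dunmere=9 Greywater=16 Hollowpine=27 Juniper=14 → close Hollowpine (overflow 17)
  27÷5 = 5 each, +1 to first 2
Round 3: Ashgrove=22 Briarlake=22 Dunmere=14 Greywater=21 Juniper=19 → close Briarlake (overflow 15)
  22÷4 = 5 each, +1 to first 2
Round 4: Ashgrove=28 Dunmere=20 Greywater=26 Juniper=24 → close Ashgrove (overflow 17)
  28÷3 = 9 each, +1 to first 1
Round 5: Dunmere=30 Greywater=35 Juniper=33 → close Greywater (overflow 21)
  35÷2 = 17 each, +1 to first 1
Round 6: Dunmere=48 Juniper=50 → close Dunmere (overflow 38)
  48÷1 = 48 each, +1 to first 0

Closure order: Fernhollow, Hollowpine, Briarlake, Ashgrove, Greywater, Dunmere
Last habitat: Juniper with 98 animals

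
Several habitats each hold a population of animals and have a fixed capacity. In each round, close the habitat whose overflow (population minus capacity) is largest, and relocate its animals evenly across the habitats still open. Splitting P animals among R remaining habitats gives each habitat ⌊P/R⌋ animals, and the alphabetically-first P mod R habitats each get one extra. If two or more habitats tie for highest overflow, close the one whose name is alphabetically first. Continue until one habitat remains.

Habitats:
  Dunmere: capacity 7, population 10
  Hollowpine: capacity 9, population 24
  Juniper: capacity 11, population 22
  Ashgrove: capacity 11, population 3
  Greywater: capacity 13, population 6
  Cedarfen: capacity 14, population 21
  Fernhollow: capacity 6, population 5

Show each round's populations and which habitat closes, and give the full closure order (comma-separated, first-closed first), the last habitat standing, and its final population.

Round 1: Ashgrove=3 Cedarfen=21 Dunmere=10 Fernhollow=5 Greywater=6 Hollowpine=24 Juniper=22 → close Hollowpine (overflow 15)
  24÷6 = 4 each, +1 to first 0
Round 2: Ashgrove=7 Cedarfen=25 Dunmere=14 Fernhollow=9 Greywater=10 Juniper=26 → close Juniper (overflow 15)
  26÷5 = 5 each, +1 to first 1
Round 3: Ashgrove=13 Cedarfen=30 Dunmere=19 Fernhollow=14 Greywater=15 → close Cedarfen (overflow 16)
  30÷4 = 7 each, +1 to first 2
Round 4: Ashgrove=21 Dunmere=27 Fernhollow=21 Greywater=22 → close Dunmere (overflow 20)
  27÷3 = 9 each, +1 to first 0
Round 5: Ashgrove=30 Fernhollow=30 Greywater=31 → close Fernhollow (overflow 24)
  30÷2 = 15 each, +1 to first 0
Round 6: Ashgrove=45 Greywater=46 → close Ashgrove (overflow 34)
  45÷1 = 45 each, +1 to first 0

Closure order: Hollowpine, Juniper, Cedarfen, Dunmere, Fernhollow, Ashgrove
Last habitat: Greywater with 91 animals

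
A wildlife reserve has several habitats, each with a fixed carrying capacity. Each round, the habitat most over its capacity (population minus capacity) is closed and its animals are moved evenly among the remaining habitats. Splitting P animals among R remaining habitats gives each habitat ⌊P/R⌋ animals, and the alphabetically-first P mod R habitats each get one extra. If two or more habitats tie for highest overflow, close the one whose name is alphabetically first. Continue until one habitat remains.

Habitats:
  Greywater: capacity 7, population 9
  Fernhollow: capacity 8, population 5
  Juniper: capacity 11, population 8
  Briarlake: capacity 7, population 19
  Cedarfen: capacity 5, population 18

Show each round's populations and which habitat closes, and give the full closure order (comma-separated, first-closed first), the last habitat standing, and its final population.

Closure order: Cedarfen, Briarlake, Greywater, Fernhollow
Last habitat: Juniper with 59 animals

Round 1: Briarlake=19 Cedarfen=18 Fernhollow=5 Greywater=9 Juniper=8 → close Cedarfen (overflow 13)
  18÷4 = 4 each, +1 to first 2
Round 2: Briarlake=24 Fernhollow=10 Greywater=13 Juniper=12 → close Briarlake (overflow 17)
  24÷3 = 8 each, +1 to first 0
Round 3: Fernhollow=18 Greywater=21 Juniper=20 → close Greywater (overflow 14)
  21÷2 = 10 each, +1 to first 1
Round 4: Fernhollow=29 Juniper=30 → close Fernhollow (overflow 21)
  29÷1 = 29 each, +1 to first 0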